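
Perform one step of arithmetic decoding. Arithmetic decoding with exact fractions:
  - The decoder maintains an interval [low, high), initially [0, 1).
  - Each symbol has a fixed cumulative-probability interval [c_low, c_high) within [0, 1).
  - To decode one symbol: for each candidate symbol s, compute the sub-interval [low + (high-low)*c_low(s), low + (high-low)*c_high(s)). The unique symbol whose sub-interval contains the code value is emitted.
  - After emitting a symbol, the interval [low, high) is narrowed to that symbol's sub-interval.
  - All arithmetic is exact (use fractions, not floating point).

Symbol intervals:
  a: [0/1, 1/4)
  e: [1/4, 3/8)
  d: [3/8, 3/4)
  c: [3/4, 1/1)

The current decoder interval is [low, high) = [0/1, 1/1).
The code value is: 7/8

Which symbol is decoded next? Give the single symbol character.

Answer: c

Derivation:
Interval width = high − low = 1/1 − 0/1 = 1/1
Scaled code = (code − low) / width = (7/8 − 0/1) / 1/1 = 7/8
  a: [0/1, 1/4) 
  e: [1/4, 3/8) 
  d: [3/8, 3/4) 
  c: [3/4, 1/1) ← scaled code falls here ✓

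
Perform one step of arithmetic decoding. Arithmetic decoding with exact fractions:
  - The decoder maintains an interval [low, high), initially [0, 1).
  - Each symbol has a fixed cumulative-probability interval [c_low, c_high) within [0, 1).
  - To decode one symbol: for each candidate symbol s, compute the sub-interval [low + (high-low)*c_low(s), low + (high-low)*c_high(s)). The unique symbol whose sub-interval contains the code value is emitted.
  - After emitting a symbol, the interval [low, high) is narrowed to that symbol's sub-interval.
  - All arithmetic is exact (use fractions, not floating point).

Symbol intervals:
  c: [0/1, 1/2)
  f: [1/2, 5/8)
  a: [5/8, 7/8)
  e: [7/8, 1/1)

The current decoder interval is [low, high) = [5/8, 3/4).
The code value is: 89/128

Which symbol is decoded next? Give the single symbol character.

Interval width = high − low = 3/4 − 5/8 = 1/8
Scaled code = (code − low) / width = (89/128 − 5/8) / 1/8 = 9/16
  c: [0/1, 1/2) 
  f: [1/2, 5/8) ← scaled code falls here ✓
  a: [5/8, 7/8) 
  e: [7/8, 1/1) 

Answer: f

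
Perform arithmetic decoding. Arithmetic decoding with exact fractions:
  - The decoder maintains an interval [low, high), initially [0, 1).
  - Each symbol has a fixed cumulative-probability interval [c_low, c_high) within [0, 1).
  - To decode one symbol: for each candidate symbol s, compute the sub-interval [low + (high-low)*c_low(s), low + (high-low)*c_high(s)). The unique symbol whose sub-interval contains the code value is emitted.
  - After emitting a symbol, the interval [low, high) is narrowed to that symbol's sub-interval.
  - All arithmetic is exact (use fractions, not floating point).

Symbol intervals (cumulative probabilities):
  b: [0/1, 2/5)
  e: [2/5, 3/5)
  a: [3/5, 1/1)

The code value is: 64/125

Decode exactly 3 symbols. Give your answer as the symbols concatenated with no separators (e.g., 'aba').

Step 1: interval [0/1, 1/1), width = 1/1 - 0/1 = 1/1
  'b': [0/1 + 1/1*0/1, 0/1 + 1/1*2/5) = [0/1, 2/5)
  'e': [0/1 + 1/1*2/5, 0/1 + 1/1*3/5) = [2/5, 3/5) <- contains code 64/125
  'a': [0/1 + 1/1*3/5, 0/1 + 1/1*1/1) = [3/5, 1/1)
  emit 'e', narrow to [2/5, 3/5)
Step 2: interval [2/5, 3/5), width = 3/5 - 2/5 = 1/5
  'b': [2/5 + 1/5*0/1, 2/5 + 1/5*2/5) = [2/5, 12/25)
  'e': [2/5 + 1/5*2/5, 2/5 + 1/5*3/5) = [12/25, 13/25) <- contains code 64/125
  'a': [2/5 + 1/5*3/5, 2/5 + 1/5*1/1) = [13/25, 3/5)
  emit 'e', narrow to [12/25, 13/25)
Step 3: interval [12/25, 13/25), width = 13/25 - 12/25 = 1/25
  'b': [12/25 + 1/25*0/1, 12/25 + 1/25*2/5) = [12/25, 62/125)
  'e': [12/25 + 1/25*2/5, 12/25 + 1/25*3/5) = [62/125, 63/125)
  'a': [12/25 + 1/25*3/5, 12/25 + 1/25*1/1) = [63/125, 13/25) <- contains code 64/125
  emit 'a', narrow to [63/125, 13/25)

Answer: eea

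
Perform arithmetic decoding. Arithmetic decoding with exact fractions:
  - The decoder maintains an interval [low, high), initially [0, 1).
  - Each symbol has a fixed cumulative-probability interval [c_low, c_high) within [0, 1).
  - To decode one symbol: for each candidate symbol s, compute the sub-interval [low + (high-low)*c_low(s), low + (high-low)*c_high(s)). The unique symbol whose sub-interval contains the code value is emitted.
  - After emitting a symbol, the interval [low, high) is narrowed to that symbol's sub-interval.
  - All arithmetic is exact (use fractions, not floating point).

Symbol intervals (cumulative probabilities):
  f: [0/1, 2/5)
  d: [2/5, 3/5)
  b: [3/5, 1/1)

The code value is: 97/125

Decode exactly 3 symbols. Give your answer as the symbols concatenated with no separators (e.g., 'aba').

Step 1: interval [0/1, 1/1), width = 1/1 - 0/1 = 1/1
  'f': [0/1 + 1/1*0/1, 0/1 + 1/1*2/5) = [0/1, 2/5)
  'd': [0/1 + 1/1*2/5, 0/1 + 1/1*3/5) = [2/5, 3/5)
  'b': [0/1 + 1/1*3/5, 0/1 + 1/1*1/1) = [3/5, 1/1) <- contains code 97/125
  emit 'b', narrow to [3/5, 1/1)
Step 2: interval [3/5, 1/1), width = 1/1 - 3/5 = 2/5
  'f': [3/5 + 2/5*0/1, 3/5 + 2/5*2/5) = [3/5, 19/25)
  'd': [3/5 + 2/5*2/5, 3/5 + 2/5*3/5) = [19/25, 21/25) <- contains code 97/125
  'b': [3/5 + 2/5*3/5, 3/5 + 2/5*1/1) = [21/25, 1/1)
  emit 'd', narrow to [19/25, 21/25)
Step 3: interval [19/25, 21/25), width = 21/25 - 19/25 = 2/25
  'f': [19/25 + 2/25*0/1, 19/25 + 2/25*2/5) = [19/25, 99/125) <- contains code 97/125
  'd': [19/25 + 2/25*2/5, 19/25 + 2/25*3/5) = [99/125, 101/125)
  'b': [19/25 + 2/25*3/5, 19/25 + 2/25*1/1) = [101/125, 21/25)
  emit 'f', narrow to [19/25, 99/125)

Answer: bdf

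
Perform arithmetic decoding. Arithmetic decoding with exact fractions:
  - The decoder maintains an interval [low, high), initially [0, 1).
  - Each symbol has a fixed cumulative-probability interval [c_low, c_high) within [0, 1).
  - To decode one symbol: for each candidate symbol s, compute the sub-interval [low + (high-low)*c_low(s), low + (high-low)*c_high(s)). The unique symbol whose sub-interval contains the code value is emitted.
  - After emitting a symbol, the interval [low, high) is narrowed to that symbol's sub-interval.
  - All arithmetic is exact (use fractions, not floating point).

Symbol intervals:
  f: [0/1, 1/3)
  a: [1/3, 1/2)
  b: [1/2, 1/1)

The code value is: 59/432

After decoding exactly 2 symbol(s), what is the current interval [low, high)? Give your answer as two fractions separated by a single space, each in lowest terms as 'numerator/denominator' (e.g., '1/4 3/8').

Answer: 1/9 1/6

Derivation:
Step 1: interval [0/1, 1/1), width = 1/1 - 0/1 = 1/1
  'f': [0/1 + 1/1*0/1, 0/1 + 1/1*1/3) = [0/1, 1/3) <- contains code 59/432
  'a': [0/1 + 1/1*1/3, 0/1 + 1/1*1/2) = [1/3, 1/2)
  'b': [0/1 + 1/1*1/2, 0/1 + 1/1*1/1) = [1/2, 1/1)
  emit 'f', narrow to [0/1, 1/3)
Step 2: interval [0/1, 1/3), width = 1/3 - 0/1 = 1/3
  'f': [0/1 + 1/3*0/1, 0/1 + 1/3*1/3) = [0/1, 1/9)
  'a': [0/1 + 1/3*1/3, 0/1 + 1/3*1/2) = [1/9, 1/6) <- contains code 59/432
  'b': [0/1 + 1/3*1/2, 0/1 + 1/3*1/1) = [1/6, 1/3)
  emit 'a', narrow to [1/9, 1/6)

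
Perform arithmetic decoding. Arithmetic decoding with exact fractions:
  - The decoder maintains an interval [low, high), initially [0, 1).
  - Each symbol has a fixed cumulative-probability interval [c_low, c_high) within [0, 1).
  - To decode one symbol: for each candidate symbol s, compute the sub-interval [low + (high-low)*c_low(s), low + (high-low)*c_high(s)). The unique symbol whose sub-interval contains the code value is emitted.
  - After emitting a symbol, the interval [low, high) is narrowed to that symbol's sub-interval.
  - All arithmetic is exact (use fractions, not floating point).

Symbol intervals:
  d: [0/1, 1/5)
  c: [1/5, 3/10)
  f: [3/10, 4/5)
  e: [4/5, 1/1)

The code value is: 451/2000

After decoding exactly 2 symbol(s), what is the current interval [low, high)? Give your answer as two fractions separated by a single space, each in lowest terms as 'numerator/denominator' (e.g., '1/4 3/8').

Step 1: interval [0/1, 1/1), width = 1/1 - 0/1 = 1/1
  'd': [0/1 + 1/1*0/1, 0/1 + 1/1*1/5) = [0/1, 1/5)
  'c': [0/1 + 1/1*1/5, 0/1 + 1/1*3/10) = [1/5, 3/10) <- contains code 451/2000
  'f': [0/1 + 1/1*3/10, 0/1 + 1/1*4/5) = [3/10, 4/5)
  'e': [0/1 + 1/1*4/5, 0/1 + 1/1*1/1) = [4/5, 1/1)
  emit 'c', narrow to [1/5, 3/10)
Step 2: interval [1/5, 3/10), width = 3/10 - 1/5 = 1/10
  'd': [1/5 + 1/10*0/1, 1/5 + 1/10*1/5) = [1/5, 11/50)
  'c': [1/5 + 1/10*1/5, 1/5 + 1/10*3/10) = [11/50, 23/100) <- contains code 451/2000
  'f': [1/5 + 1/10*3/10, 1/5 + 1/10*4/5) = [23/100, 7/25)
  'e': [1/5 + 1/10*4/5, 1/5 + 1/10*1/1) = [7/25, 3/10)
  emit 'c', narrow to [11/50, 23/100)

Answer: 11/50 23/100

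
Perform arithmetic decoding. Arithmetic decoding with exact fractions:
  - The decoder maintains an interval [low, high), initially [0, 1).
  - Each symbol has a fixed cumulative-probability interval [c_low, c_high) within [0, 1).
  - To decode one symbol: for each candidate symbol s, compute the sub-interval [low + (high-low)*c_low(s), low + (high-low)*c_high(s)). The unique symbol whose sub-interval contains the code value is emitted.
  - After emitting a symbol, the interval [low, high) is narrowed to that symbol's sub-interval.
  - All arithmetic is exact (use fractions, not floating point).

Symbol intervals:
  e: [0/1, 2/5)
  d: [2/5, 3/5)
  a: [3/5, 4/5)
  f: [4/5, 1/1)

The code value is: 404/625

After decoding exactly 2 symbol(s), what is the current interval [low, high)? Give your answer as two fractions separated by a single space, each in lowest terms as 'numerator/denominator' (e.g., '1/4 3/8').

Step 1: interval [0/1, 1/1), width = 1/1 - 0/1 = 1/1
  'e': [0/1 + 1/1*0/1, 0/1 + 1/1*2/5) = [0/1, 2/5)
  'd': [0/1 + 1/1*2/5, 0/1 + 1/1*3/5) = [2/5, 3/5)
  'a': [0/1 + 1/1*3/5, 0/1 + 1/1*4/5) = [3/5, 4/5) <- contains code 404/625
  'f': [0/1 + 1/1*4/5, 0/1 + 1/1*1/1) = [4/5, 1/1)
  emit 'a', narrow to [3/5, 4/5)
Step 2: interval [3/5, 4/5), width = 4/5 - 3/5 = 1/5
  'e': [3/5 + 1/5*0/1, 3/5 + 1/5*2/5) = [3/5, 17/25) <- contains code 404/625
  'd': [3/5 + 1/5*2/5, 3/5 + 1/5*3/5) = [17/25, 18/25)
  'a': [3/5 + 1/5*3/5, 3/5 + 1/5*4/5) = [18/25, 19/25)
  'f': [3/5 + 1/5*4/5, 3/5 + 1/5*1/1) = [19/25, 4/5)
  emit 'e', narrow to [3/5, 17/25)

Answer: 3/5 17/25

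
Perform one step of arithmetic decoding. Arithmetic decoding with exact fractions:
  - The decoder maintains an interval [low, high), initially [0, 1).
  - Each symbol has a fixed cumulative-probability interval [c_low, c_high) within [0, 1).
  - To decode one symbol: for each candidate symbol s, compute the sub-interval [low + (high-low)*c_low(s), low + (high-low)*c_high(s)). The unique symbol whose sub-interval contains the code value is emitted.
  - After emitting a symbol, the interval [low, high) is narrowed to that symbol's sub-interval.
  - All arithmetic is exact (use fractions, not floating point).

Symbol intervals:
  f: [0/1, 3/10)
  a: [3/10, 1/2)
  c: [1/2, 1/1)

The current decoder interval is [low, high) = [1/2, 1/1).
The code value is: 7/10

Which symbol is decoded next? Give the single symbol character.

Answer: a

Derivation:
Interval width = high − low = 1/1 − 1/2 = 1/2
Scaled code = (code − low) / width = (7/10 − 1/2) / 1/2 = 2/5
  f: [0/1, 3/10) 
  a: [3/10, 1/2) ← scaled code falls here ✓
  c: [1/2, 1/1) 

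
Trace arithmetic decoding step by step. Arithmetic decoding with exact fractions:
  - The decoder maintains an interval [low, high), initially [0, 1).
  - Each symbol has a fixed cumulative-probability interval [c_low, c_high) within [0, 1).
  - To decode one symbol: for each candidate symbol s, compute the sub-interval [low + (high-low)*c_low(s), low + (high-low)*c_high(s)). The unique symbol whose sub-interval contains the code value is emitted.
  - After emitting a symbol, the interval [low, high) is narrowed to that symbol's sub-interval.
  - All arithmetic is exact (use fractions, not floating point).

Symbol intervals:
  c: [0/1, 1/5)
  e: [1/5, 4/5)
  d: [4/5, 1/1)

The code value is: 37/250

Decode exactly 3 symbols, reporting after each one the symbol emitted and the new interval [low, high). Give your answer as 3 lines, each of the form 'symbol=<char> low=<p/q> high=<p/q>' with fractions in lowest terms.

Step 1: interval [0/1, 1/1), width = 1/1 - 0/1 = 1/1
  'c': [0/1 + 1/1*0/1, 0/1 + 1/1*1/5) = [0/1, 1/5) <- contains code 37/250
  'e': [0/1 + 1/1*1/5, 0/1 + 1/1*4/5) = [1/5, 4/5)
  'd': [0/1 + 1/1*4/5, 0/1 + 1/1*1/1) = [4/5, 1/1)
  emit 'c', narrow to [0/1, 1/5)
Step 2: interval [0/1, 1/5), width = 1/5 - 0/1 = 1/5
  'c': [0/1 + 1/5*0/1, 0/1 + 1/5*1/5) = [0/1, 1/25)
  'e': [0/1 + 1/5*1/5, 0/1 + 1/5*4/5) = [1/25, 4/25) <- contains code 37/250
  'd': [0/1 + 1/5*4/5, 0/1 + 1/5*1/1) = [4/25, 1/5)
  emit 'e', narrow to [1/25, 4/25)
Step 3: interval [1/25, 4/25), width = 4/25 - 1/25 = 3/25
  'c': [1/25 + 3/25*0/1, 1/25 + 3/25*1/5) = [1/25, 8/125)
  'e': [1/25 + 3/25*1/5, 1/25 + 3/25*4/5) = [8/125, 17/125)
  'd': [1/25 + 3/25*4/5, 1/25 + 3/25*1/1) = [17/125, 4/25) <- contains code 37/250
  emit 'd', narrow to [17/125, 4/25)

Answer: symbol=c low=0/1 high=1/5
symbol=e low=1/25 high=4/25
symbol=d low=17/125 high=4/25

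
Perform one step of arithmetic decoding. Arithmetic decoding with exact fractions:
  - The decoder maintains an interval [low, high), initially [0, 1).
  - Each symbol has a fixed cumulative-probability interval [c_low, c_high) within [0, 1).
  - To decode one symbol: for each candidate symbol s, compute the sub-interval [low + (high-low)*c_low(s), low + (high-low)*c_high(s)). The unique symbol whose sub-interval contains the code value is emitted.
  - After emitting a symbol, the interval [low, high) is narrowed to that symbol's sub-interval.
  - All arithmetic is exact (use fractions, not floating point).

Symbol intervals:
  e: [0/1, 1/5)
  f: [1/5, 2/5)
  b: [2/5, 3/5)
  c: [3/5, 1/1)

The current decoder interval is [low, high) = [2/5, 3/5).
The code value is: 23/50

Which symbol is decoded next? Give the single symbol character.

Answer: f

Derivation:
Interval width = high − low = 3/5 − 2/5 = 1/5
Scaled code = (code − low) / width = (23/50 − 2/5) / 1/5 = 3/10
  e: [0/1, 1/5) 
  f: [1/5, 2/5) ← scaled code falls here ✓
  b: [2/5, 3/5) 
  c: [3/5, 1/1) 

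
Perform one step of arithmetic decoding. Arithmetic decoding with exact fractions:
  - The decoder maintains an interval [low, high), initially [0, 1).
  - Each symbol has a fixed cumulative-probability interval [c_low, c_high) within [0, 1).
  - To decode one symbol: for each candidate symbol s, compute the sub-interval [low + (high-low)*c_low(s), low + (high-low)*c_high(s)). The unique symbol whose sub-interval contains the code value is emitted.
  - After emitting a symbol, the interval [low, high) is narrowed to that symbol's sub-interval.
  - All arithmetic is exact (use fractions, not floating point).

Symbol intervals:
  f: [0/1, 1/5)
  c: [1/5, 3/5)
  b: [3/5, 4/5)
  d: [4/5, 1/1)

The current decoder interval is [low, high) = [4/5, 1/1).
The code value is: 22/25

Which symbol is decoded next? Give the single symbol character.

Interval width = high − low = 1/1 − 4/5 = 1/5
Scaled code = (code − low) / width = (22/25 − 4/5) / 1/5 = 2/5
  f: [0/1, 1/5) 
  c: [1/5, 3/5) ← scaled code falls here ✓
  b: [3/5, 4/5) 
  d: [4/5, 1/1) 

Answer: c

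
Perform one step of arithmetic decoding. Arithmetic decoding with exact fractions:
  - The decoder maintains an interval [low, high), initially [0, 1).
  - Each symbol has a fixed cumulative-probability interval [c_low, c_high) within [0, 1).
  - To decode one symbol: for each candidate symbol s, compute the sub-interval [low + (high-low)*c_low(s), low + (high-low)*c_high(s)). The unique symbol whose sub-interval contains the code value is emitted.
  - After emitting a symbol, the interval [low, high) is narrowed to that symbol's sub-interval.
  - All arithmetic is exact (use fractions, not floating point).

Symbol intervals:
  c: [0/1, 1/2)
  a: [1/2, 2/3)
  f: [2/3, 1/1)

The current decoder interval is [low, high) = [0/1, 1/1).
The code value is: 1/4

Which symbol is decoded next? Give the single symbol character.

Interval width = high − low = 1/1 − 0/1 = 1/1
Scaled code = (code − low) / width = (1/4 − 0/1) / 1/1 = 1/4
  c: [0/1, 1/2) ← scaled code falls here ✓
  a: [1/2, 2/3) 
  f: [2/3, 1/1) 

Answer: c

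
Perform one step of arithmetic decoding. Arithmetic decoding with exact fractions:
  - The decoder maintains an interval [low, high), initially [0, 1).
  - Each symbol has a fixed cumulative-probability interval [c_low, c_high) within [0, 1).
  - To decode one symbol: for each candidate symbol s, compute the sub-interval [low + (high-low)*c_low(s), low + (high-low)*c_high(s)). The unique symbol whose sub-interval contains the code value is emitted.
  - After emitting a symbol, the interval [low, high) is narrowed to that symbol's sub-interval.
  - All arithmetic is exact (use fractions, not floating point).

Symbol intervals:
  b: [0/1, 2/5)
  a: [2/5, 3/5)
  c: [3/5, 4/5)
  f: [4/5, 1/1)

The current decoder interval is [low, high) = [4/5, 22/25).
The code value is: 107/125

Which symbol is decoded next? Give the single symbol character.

Interval width = high − low = 22/25 − 4/5 = 2/25
Scaled code = (code − low) / width = (107/125 − 4/5) / 2/25 = 7/10
  b: [0/1, 2/5) 
  a: [2/5, 3/5) 
  c: [3/5, 4/5) ← scaled code falls here ✓
  f: [4/5, 1/1) 

Answer: c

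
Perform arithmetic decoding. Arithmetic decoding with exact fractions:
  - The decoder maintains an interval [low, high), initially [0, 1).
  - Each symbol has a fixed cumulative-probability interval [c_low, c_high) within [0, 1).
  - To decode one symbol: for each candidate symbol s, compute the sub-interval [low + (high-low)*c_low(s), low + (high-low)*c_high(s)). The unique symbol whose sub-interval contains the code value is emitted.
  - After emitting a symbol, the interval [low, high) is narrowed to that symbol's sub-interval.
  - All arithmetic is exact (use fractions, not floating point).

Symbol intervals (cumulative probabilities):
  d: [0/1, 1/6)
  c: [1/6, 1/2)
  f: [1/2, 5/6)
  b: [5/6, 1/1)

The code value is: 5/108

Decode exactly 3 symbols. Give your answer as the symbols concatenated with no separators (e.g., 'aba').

Answer: dcc

Derivation:
Step 1: interval [0/1, 1/1), width = 1/1 - 0/1 = 1/1
  'd': [0/1 + 1/1*0/1, 0/1 + 1/1*1/6) = [0/1, 1/6) <- contains code 5/108
  'c': [0/1 + 1/1*1/6, 0/1 + 1/1*1/2) = [1/6, 1/2)
  'f': [0/1 + 1/1*1/2, 0/1 + 1/1*5/6) = [1/2, 5/6)
  'b': [0/1 + 1/1*5/6, 0/1 + 1/1*1/1) = [5/6, 1/1)
  emit 'd', narrow to [0/1, 1/6)
Step 2: interval [0/1, 1/6), width = 1/6 - 0/1 = 1/6
  'd': [0/1 + 1/6*0/1, 0/1 + 1/6*1/6) = [0/1, 1/36)
  'c': [0/1 + 1/6*1/6, 0/1 + 1/6*1/2) = [1/36, 1/12) <- contains code 5/108
  'f': [0/1 + 1/6*1/2, 0/1 + 1/6*5/6) = [1/12, 5/36)
  'b': [0/1 + 1/6*5/6, 0/1 + 1/6*1/1) = [5/36, 1/6)
  emit 'c', narrow to [1/36, 1/12)
Step 3: interval [1/36, 1/12), width = 1/12 - 1/36 = 1/18
  'd': [1/36 + 1/18*0/1, 1/36 + 1/18*1/6) = [1/36, 1/27)
  'c': [1/36 + 1/18*1/6, 1/36 + 1/18*1/2) = [1/27, 1/18) <- contains code 5/108
  'f': [1/36 + 1/18*1/2, 1/36 + 1/18*5/6) = [1/18, 2/27)
  'b': [1/36 + 1/18*5/6, 1/36 + 1/18*1/1) = [2/27, 1/12)
  emit 'c', narrow to [1/27, 1/18)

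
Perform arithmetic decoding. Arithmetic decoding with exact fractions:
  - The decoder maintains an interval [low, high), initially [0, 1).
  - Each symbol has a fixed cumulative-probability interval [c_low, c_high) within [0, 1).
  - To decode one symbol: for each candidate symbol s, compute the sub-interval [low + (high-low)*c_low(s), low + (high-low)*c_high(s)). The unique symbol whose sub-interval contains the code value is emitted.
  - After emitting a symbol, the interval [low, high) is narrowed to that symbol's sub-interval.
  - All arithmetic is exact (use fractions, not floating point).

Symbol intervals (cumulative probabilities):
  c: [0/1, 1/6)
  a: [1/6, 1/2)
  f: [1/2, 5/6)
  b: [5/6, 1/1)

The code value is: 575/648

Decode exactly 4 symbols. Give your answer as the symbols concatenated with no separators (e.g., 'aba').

Answer: baab

Derivation:
Step 1: interval [0/1, 1/1), width = 1/1 - 0/1 = 1/1
  'c': [0/1 + 1/1*0/1, 0/1 + 1/1*1/6) = [0/1, 1/6)
  'a': [0/1 + 1/1*1/6, 0/1 + 1/1*1/2) = [1/6, 1/2)
  'f': [0/1 + 1/1*1/2, 0/1 + 1/1*5/6) = [1/2, 5/6)
  'b': [0/1 + 1/1*5/6, 0/1 + 1/1*1/1) = [5/6, 1/1) <- contains code 575/648
  emit 'b', narrow to [5/6, 1/1)
Step 2: interval [5/6, 1/1), width = 1/1 - 5/6 = 1/6
  'c': [5/6 + 1/6*0/1, 5/6 + 1/6*1/6) = [5/6, 31/36)
  'a': [5/6 + 1/6*1/6, 5/6 + 1/6*1/2) = [31/36, 11/12) <- contains code 575/648
  'f': [5/6 + 1/6*1/2, 5/6 + 1/6*5/6) = [11/12, 35/36)
  'b': [5/6 + 1/6*5/6, 5/6 + 1/6*1/1) = [35/36, 1/1)
  emit 'a', narrow to [31/36, 11/12)
Step 3: interval [31/36, 11/12), width = 11/12 - 31/36 = 1/18
  'c': [31/36 + 1/18*0/1, 31/36 + 1/18*1/6) = [31/36, 47/54)
  'a': [31/36 + 1/18*1/6, 31/36 + 1/18*1/2) = [47/54, 8/9) <- contains code 575/648
  'f': [31/36 + 1/18*1/2, 31/36 + 1/18*5/6) = [8/9, 49/54)
  'b': [31/36 + 1/18*5/6, 31/36 + 1/18*1/1) = [49/54, 11/12)
  emit 'a', narrow to [47/54, 8/9)
Step 4: interval [47/54, 8/9), width = 8/9 - 47/54 = 1/54
  'c': [47/54 + 1/54*0/1, 47/54 + 1/54*1/6) = [47/54, 283/324)
  'a': [47/54 + 1/54*1/6, 47/54 + 1/54*1/2) = [283/324, 95/108)
  'f': [47/54 + 1/54*1/2, 47/54 + 1/54*5/6) = [95/108, 287/324)
  'b': [47/54 + 1/54*5/6, 47/54 + 1/54*1/1) = [287/324, 8/9) <- contains code 575/648
  emit 'b', narrow to [287/324, 8/9)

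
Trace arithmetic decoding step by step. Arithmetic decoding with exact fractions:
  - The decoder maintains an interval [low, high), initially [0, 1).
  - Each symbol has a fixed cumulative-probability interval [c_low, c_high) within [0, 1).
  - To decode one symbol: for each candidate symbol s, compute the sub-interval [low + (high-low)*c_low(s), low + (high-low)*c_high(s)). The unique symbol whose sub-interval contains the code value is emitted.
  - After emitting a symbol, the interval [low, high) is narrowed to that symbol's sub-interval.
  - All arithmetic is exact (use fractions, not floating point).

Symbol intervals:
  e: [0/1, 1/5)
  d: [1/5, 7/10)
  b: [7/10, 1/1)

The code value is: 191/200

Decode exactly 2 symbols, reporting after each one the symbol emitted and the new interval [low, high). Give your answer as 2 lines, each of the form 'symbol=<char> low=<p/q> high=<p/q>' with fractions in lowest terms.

Step 1: interval [0/1, 1/1), width = 1/1 - 0/1 = 1/1
  'e': [0/1 + 1/1*0/1, 0/1 + 1/1*1/5) = [0/1, 1/5)
  'd': [0/1 + 1/1*1/5, 0/1 + 1/1*7/10) = [1/5, 7/10)
  'b': [0/1 + 1/1*7/10, 0/1 + 1/1*1/1) = [7/10, 1/1) <- contains code 191/200
  emit 'b', narrow to [7/10, 1/1)
Step 2: interval [7/10, 1/1), width = 1/1 - 7/10 = 3/10
  'e': [7/10 + 3/10*0/1, 7/10 + 3/10*1/5) = [7/10, 19/25)
  'd': [7/10 + 3/10*1/5, 7/10 + 3/10*7/10) = [19/25, 91/100)
  'b': [7/10 + 3/10*7/10, 7/10 + 3/10*1/1) = [91/100, 1/1) <- contains code 191/200
  emit 'b', narrow to [91/100, 1/1)

Answer: symbol=b low=7/10 high=1/1
symbol=b low=91/100 high=1/1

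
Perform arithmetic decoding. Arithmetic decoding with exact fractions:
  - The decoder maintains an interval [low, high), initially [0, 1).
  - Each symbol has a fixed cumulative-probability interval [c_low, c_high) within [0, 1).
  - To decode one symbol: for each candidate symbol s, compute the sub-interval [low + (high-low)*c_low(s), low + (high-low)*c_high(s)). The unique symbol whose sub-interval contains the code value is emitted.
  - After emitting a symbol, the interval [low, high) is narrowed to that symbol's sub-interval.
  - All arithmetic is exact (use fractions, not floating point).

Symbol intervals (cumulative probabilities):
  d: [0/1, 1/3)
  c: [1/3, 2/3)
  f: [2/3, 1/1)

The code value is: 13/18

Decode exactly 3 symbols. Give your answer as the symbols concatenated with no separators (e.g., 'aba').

Step 1: interval [0/1, 1/1), width = 1/1 - 0/1 = 1/1
  'd': [0/1 + 1/1*0/1, 0/1 + 1/1*1/3) = [0/1, 1/3)
  'c': [0/1 + 1/1*1/3, 0/1 + 1/1*2/3) = [1/3, 2/3)
  'f': [0/1 + 1/1*2/3, 0/1 + 1/1*1/1) = [2/3, 1/1) <- contains code 13/18
  emit 'f', narrow to [2/3, 1/1)
Step 2: interval [2/3, 1/1), width = 1/1 - 2/3 = 1/3
  'd': [2/3 + 1/3*0/1, 2/3 + 1/3*1/3) = [2/3, 7/9) <- contains code 13/18
  'c': [2/3 + 1/3*1/3, 2/3 + 1/3*2/3) = [7/9, 8/9)
  'f': [2/3 + 1/3*2/3, 2/3 + 1/3*1/1) = [8/9, 1/1)
  emit 'd', narrow to [2/3, 7/9)
Step 3: interval [2/3, 7/9), width = 7/9 - 2/3 = 1/9
  'd': [2/3 + 1/9*0/1, 2/3 + 1/9*1/3) = [2/3, 19/27)
  'c': [2/3 + 1/9*1/3, 2/3 + 1/9*2/3) = [19/27, 20/27) <- contains code 13/18
  'f': [2/3 + 1/9*2/3, 2/3 + 1/9*1/1) = [20/27, 7/9)
  emit 'c', narrow to [19/27, 20/27)

Answer: fdc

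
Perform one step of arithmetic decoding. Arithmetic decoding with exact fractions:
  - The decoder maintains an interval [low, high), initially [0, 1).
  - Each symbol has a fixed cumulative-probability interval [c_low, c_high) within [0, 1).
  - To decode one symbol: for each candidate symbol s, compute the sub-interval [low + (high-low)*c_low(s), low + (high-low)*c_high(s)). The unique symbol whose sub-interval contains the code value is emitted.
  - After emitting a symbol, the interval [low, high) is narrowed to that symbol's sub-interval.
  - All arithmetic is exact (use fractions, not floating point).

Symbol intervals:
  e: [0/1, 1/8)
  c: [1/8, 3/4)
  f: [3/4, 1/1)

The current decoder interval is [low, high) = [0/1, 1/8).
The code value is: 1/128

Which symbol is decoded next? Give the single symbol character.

Answer: e

Derivation:
Interval width = high − low = 1/8 − 0/1 = 1/8
Scaled code = (code − low) / width = (1/128 − 0/1) / 1/8 = 1/16
  e: [0/1, 1/8) ← scaled code falls here ✓
  c: [1/8, 3/4) 
  f: [3/4, 1/1) 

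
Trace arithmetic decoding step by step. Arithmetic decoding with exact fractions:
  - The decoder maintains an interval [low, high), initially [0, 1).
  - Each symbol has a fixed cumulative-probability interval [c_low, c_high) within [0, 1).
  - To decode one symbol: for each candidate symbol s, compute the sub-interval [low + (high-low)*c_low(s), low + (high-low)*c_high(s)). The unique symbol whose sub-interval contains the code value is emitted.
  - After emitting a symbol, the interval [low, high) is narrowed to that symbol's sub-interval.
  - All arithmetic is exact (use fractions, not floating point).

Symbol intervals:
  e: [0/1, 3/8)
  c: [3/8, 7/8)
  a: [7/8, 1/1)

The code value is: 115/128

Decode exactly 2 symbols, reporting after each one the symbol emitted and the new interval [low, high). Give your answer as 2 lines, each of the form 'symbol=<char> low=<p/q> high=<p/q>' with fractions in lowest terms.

Answer: symbol=a low=7/8 high=1/1
symbol=e low=7/8 high=59/64

Derivation:
Step 1: interval [0/1, 1/1), width = 1/1 - 0/1 = 1/1
  'e': [0/1 + 1/1*0/1, 0/1 + 1/1*3/8) = [0/1, 3/8)
  'c': [0/1 + 1/1*3/8, 0/1 + 1/1*7/8) = [3/8, 7/8)
  'a': [0/1 + 1/1*7/8, 0/1 + 1/1*1/1) = [7/8, 1/1) <- contains code 115/128
  emit 'a', narrow to [7/8, 1/1)
Step 2: interval [7/8, 1/1), width = 1/1 - 7/8 = 1/8
  'e': [7/8 + 1/8*0/1, 7/8 + 1/8*3/8) = [7/8, 59/64) <- contains code 115/128
  'c': [7/8 + 1/8*3/8, 7/8 + 1/8*7/8) = [59/64, 63/64)
  'a': [7/8 + 1/8*7/8, 7/8 + 1/8*1/1) = [63/64, 1/1)
  emit 'e', narrow to [7/8, 59/64)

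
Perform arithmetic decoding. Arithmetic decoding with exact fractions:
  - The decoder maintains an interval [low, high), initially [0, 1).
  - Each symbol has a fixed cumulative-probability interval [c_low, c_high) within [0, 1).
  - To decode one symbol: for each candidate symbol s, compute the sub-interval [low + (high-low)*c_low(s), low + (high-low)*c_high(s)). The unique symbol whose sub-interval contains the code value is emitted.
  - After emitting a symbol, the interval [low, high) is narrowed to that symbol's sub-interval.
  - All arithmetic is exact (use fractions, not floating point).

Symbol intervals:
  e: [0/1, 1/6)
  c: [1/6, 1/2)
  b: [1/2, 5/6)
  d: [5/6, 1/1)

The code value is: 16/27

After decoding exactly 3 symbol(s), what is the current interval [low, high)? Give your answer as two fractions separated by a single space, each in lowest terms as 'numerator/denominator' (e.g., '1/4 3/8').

Answer: 31/54 11/18

Derivation:
Step 1: interval [0/1, 1/1), width = 1/1 - 0/1 = 1/1
  'e': [0/1 + 1/1*0/1, 0/1 + 1/1*1/6) = [0/1, 1/6)
  'c': [0/1 + 1/1*1/6, 0/1 + 1/1*1/2) = [1/6, 1/2)
  'b': [0/1 + 1/1*1/2, 0/1 + 1/1*5/6) = [1/2, 5/6) <- contains code 16/27
  'd': [0/1 + 1/1*5/6, 0/1 + 1/1*1/1) = [5/6, 1/1)
  emit 'b', narrow to [1/2, 5/6)
Step 2: interval [1/2, 5/6), width = 5/6 - 1/2 = 1/3
  'e': [1/2 + 1/3*0/1, 1/2 + 1/3*1/6) = [1/2, 5/9)
  'c': [1/2 + 1/3*1/6, 1/2 + 1/3*1/2) = [5/9, 2/3) <- contains code 16/27
  'b': [1/2 + 1/3*1/2, 1/2 + 1/3*5/6) = [2/3, 7/9)
  'd': [1/2 + 1/3*5/6, 1/2 + 1/3*1/1) = [7/9, 5/6)
  emit 'c', narrow to [5/9, 2/3)
Step 3: interval [5/9, 2/3), width = 2/3 - 5/9 = 1/9
  'e': [5/9 + 1/9*0/1, 5/9 + 1/9*1/6) = [5/9, 31/54)
  'c': [5/9 + 1/9*1/6, 5/9 + 1/9*1/2) = [31/54, 11/18) <- contains code 16/27
  'b': [5/9 + 1/9*1/2, 5/9 + 1/9*5/6) = [11/18, 35/54)
  'd': [5/9 + 1/9*5/6, 5/9 + 1/9*1/1) = [35/54, 2/3)
  emit 'c', narrow to [31/54, 11/18)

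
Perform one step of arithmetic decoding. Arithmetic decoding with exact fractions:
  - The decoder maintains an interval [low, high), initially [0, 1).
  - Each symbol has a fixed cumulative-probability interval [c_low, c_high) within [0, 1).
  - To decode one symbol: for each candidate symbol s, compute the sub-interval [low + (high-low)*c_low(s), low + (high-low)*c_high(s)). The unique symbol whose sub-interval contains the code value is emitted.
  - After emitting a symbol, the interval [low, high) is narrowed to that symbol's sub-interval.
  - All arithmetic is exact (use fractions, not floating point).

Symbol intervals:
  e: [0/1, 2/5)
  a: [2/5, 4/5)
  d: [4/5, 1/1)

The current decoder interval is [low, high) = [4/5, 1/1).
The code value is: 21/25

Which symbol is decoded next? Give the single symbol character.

Answer: e

Derivation:
Interval width = high − low = 1/1 − 4/5 = 1/5
Scaled code = (code − low) / width = (21/25 − 4/5) / 1/5 = 1/5
  e: [0/1, 2/5) ← scaled code falls here ✓
  a: [2/5, 4/5) 
  d: [4/5, 1/1) 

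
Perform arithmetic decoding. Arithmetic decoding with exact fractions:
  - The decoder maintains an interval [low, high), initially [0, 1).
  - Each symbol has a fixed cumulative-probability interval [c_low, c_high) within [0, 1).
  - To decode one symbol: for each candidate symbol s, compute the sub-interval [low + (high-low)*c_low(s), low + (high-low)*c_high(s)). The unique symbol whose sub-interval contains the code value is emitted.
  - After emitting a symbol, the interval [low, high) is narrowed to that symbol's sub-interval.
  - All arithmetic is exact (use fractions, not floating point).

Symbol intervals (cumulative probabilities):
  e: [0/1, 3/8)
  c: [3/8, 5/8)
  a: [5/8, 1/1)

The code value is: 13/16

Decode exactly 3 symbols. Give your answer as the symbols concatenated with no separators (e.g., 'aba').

Step 1: interval [0/1, 1/1), width = 1/1 - 0/1 = 1/1
  'e': [0/1 + 1/1*0/1, 0/1 + 1/1*3/8) = [0/1, 3/8)
  'c': [0/1 + 1/1*3/8, 0/1 + 1/1*5/8) = [3/8, 5/8)
  'a': [0/1 + 1/1*5/8, 0/1 + 1/1*1/1) = [5/8, 1/1) <- contains code 13/16
  emit 'a', narrow to [5/8, 1/1)
Step 2: interval [5/8, 1/1), width = 1/1 - 5/8 = 3/8
  'e': [5/8 + 3/8*0/1, 5/8 + 3/8*3/8) = [5/8, 49/64)
  'c': [5/8 + 3/8*3/8, 5/8 + 3/8*5/8) = [49/64, 55/64) <- contains code 13/16
  'a': [5/8 + 3/8*5/8, 5/8 + 3/8*1/1) = [55/64, 1/1)
  emit 'c', narrow to [49/64, 55/64)
Step 3: interval [49/64, 55/64), width = 55/64 - 49/64 = 3/32
  'e': [49/64 + 3/32*0/1, 49/64 + 3/32*3/8) = [49/64, 205/256)
  'c': [49/64 + 3/32*3/8, 49/64 + 3/32*5/8) = [205/256, 211/256) <- contains code 13/16
  'a': [49/64 + 3/32*5/8, 49/64 + 3/32*1/1) = [211/256, 55/64)
  emit 'c', narrow to [205/256, 211/256)

Answer: acc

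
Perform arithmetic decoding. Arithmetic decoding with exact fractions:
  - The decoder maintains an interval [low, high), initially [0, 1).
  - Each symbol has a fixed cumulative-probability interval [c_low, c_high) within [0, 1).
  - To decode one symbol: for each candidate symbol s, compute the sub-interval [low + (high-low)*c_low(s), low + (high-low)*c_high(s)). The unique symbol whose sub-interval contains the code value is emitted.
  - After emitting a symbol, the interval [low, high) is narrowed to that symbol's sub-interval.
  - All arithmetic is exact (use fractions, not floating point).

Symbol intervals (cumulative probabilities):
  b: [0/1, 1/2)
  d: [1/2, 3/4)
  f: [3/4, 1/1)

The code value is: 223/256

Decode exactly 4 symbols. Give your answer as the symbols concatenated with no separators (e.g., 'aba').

Answer: fbff

Derivation:
Step 1: interval [0/1, 1/1), width = 1/1 - 0/1 = 1/1
  'b': [0/1 + 1/1*0/1, 0/1 + 1/1*1/2) = [0/1, 1/2)
  'd': [0/1 + 1/1*1/2, 0/1 + 1/1*3/4) = [1/2, 3/4)
  'f': [0/1 + 1/1*3/4, 0/1 + 1/1*1/1) = [3/4, 1/1) <- contains code 223/256
  emit 'f', narrow to [3/4, 1/1)
Step 2: interval [3/4, 1/1), width = 1/1 - 3/4 = 1/4
  'b': [3/4 + 1/4*0/1, 3/4 + 1/4*1/2) = [3/4, 7/8) <- contains code 223/256
  'd': [3/4 + 1/4*1/2, 3/4 + 1/4*3/4) = [7/8, 15/16)
  'f': [3/4 + 1/4*3/4, 3/4 + 1/4*1/1) = [15/16, 1/1)
  emit 'b', narrow to [3/4, 7/8)
Step 3: interval [3/4, 7/8), width = 7/8 - 3/4 = 1/8
  'b': [3/4 + 1/8*0/1, 3/4 + 1/8*1/2) = [3/4, 13/16)
  'd': [3/4 + 1/8*1/2, 3/4 + 1/8*3/4) = [13/16, 27/32)
  'f': [3/4 + 1/8*3/4, 3/4 + 1/8*1/1) = [27/32, 7/8) <- contains code 223/256
  emit 'f', narrow to [27/32, 7/8)
Step 4: interval [27/32, 7/8), width = 7/8 - 27/32 = 1/32
  'b': [27/32 + 1/32*0/1, 27/32 + 1/32*1/2) = [27/32, 55/64)
  'd': [27/32 + 1/32*1/2, 27/32 + 1/32*3/4) = [55/64, 111/128)
  'f': [27/32 + 1/32*3/4, 27/32 + 1/32*1/1) = [111/128, 7/8) <- contains code 223/256
  emit 'f', narrow to [111/128, 7/8)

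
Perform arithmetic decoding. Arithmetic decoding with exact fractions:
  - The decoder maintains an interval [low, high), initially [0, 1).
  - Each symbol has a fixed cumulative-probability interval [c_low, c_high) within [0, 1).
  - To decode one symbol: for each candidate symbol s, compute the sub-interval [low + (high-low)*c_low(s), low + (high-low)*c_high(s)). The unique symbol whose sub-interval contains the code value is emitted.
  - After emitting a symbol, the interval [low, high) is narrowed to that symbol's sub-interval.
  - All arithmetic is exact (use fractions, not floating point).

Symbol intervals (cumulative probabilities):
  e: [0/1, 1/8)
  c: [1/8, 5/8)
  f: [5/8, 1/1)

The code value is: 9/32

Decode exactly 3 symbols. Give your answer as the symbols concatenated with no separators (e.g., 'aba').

Step 1: interval [0/1, 1/1), width = 1/1 - 0/1 = 1/1
  'e': [0/1 + 1/1*0/1, 0/1 + 1/1*1/8) = [0/1, 1/8)
  'c': [0/1 + 1/1*1/8, 0/1 + 1/1*5/8) = [1/8, 5/8) <- contains code 9/32
  'f': [0/1 + 1/1*5/8, 0/1 + 1/1*1/1) = [5/8, 1/1)
  emit 'c', narrow to [1/8, 5/8)
Step 2: interval [1/8, 5/8), width = 5/8 - 1/8 = 1/2
  'e': [1/8 + 1/2*0/1, 1/8 + 1/2*1/8) = [1/8, 3/16)
  'c': [1/8 + 1/2*1/8, 1/8 + 1/2*5/8) = [3/16, 7/16) <- contains code 9/32
  'f': [1/8 + 1/2*5/8, 1/8 + 1/2*1/1) = [7/16, 5/8)
  emit 'c', narrow to [3/16, 7/16)
Step 3: interval [3/16, 7/16), width = 7/16 - 3/16 = 1/4
  'e': [3/16 + 1/4*0/1, 3/16 + 1/4*1/8) = [3/16, 7/32)
  'c': [3/16 + 1/4*1/8, 3/16 + 1/4*5/8) = [7/32, 11/32) <- contains code 9/32
  'f': [3/16 + 1/4*5/8, 3/16 + 1/4*1/1) = [11/32, 7/16)
  emit 'c', narrow to [7/32, 11/32)

Answer: ccc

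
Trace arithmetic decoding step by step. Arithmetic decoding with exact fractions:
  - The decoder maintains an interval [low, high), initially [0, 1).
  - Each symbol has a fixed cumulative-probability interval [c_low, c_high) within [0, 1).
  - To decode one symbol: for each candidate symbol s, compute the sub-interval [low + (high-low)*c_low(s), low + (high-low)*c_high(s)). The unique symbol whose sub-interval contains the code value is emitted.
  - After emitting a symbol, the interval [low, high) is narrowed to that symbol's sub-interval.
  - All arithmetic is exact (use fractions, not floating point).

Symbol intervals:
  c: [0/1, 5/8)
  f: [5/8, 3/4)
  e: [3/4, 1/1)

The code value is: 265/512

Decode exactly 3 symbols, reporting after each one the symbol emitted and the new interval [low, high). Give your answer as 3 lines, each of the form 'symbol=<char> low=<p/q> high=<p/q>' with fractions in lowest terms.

Answer: symbol=c low=0/1 high=5/8
symbol=e low=15/32 high=5/8
symbol=c low=15/32 high=145/256

Derivation:
Step 1: interval [0/1, 1/1), width = 1/1 - 0/1 = 1/1
  'c': [0/1 + 1/1*0/1, 0/1 + 1/1*5/8) = [0/1, 5/8) <- contains code 265/512
  'f': [0/1 + 1/1*5/8, 0/1 + 1/1*3/4) = [5/8, 3/4)
  'e': [0/1 + 1/1*3/4, 0/1 + 1/1*1/1) = [3/4, 1/1)
  emit 'c', narrow to [0/1, 5/8)
Step 2: interval [0/1, 5/8), width = 5/8 - 0/1 = 5/8
  'c': [0/1 + 5/8*0/1, 0/1 + 5/8*5/8) = [0/1, 25/64)
  'f': [0/1 + 5/8*5/8, 0/1 + 5/8*3/4) = [25/64, 15/32)
  'e': [0/1 + 5/8*3/4, 0/1 + 5/8*1/1) = [15/32, 5/8) <- contains code 265/512
  emit 'e', narrow to [15/32, 5/8)
Step 3: interval [15/32, 5/8), width = 5/8 - 15/32 = 5/32
  'c': [15/32 + 5/32*0/1, 15/32 + 5/32*5/8) = [15/32, 145/256) <- contains code 265/512
  'f': [15/32 + 5/32*5/8, 15/32 + 5/32*3/4) = [145/256, 75/128)
  'e': [15/32 + 5/32*3/4, 15/32 + 5/32*1/1) = [75/128, 5/8)
  emit 'c', narrow to [15/32, 145/256)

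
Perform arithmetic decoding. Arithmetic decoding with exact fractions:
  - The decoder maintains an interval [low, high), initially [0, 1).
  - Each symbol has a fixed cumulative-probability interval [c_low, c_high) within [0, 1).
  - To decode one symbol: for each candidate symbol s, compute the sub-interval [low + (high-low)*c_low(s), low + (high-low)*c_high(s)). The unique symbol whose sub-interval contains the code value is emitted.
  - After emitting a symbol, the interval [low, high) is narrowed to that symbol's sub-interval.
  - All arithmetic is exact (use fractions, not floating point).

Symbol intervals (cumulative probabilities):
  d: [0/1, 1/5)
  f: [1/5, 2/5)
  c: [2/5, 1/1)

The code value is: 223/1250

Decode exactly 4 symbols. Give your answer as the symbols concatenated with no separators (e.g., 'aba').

Answer: dccc

Derivation:
Step 1: interval [0/1, 1/1), width = 1/1 - 0/1 = 1/1
  'd': [0/1 + 1/1*0/1, 0/1 + 1/1*1/5) = [0/1, 1/5) <- contains code 223/1250
  'f': [0/1 + 1/1*1/5, 0/1 + 1/1*2/5) = [1/5, 2/5)
  'c': [0/1 + 1/1*2/5, 0/1 + 1/1*1/1) = [2/5, 1/1)
  emit 'd', narrow to [0/1, 1/5)
Step 2: interval [0/1, 1/5), width = 1/5 - 0/1 = 1/5
  'd': [0/1 + 1/5*0/1, 0/1 + 1/5*1/5) = [0/1, 1/25)
  'f': [0/1 + 1/5*1/5, 0/1 + 1/5*2/5) = [1/25, 2/25)
  'c': [0/1 + 1/5*2/5, 0/1 + 1/5*1/1) = [2/25, 1/5) <- contains code 223/1250
  emit 'c', narrow to [2/25, 1/5)
Step 3: interval [2/25, 1/5), width = 1/5 - 2/25 = 3/25
  'd': [2/25 + 3/25*0/1, 2/25 + 3/25*1/5) = [2/25, 13/125)
  'f': [2/25 + 3/25*1/5, 2/25 + 3/25*2/5) = [13/125, 16/125)
  'c': [2/25 + 3/25*2/5, 2/25 + 3/25*1/1) = [16/125, 1/5) <- contains code 223/1250
  emit 'c', narrow to [16/125, 1/5)
Step 4: interval [16/125, 1/5), width = 1/5 - 16/125 = 9/125
  'd': [16/125 + 9/125*0/1, 16/125 + 9/125*1/5) = [16/125, 89/625)
  'f': [16/125 + 9/125*1/5, 16/125 + 9/125*2/5) = [89/625, 98/625)
  'c': [16/125 + 9/125*2/5, 16/125 + 9/125*1/1) = [98/625, 1/5) <- contains code 223/1250
  emit 'c', narrow to [98/625, 1/5)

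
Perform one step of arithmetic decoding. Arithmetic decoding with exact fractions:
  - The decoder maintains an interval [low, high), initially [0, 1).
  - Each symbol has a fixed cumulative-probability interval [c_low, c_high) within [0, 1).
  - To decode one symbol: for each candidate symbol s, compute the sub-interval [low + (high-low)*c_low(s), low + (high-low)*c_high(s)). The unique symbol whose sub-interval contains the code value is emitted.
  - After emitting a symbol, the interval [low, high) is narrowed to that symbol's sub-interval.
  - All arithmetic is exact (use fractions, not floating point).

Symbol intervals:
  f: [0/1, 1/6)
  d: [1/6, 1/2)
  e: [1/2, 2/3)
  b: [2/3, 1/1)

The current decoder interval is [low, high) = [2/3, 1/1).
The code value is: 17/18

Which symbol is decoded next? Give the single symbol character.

Interval width = high − low = 1/1 − 2/3 = 1/3
Scaled code = (code − low) / width = (17/18 − 2/3) / 1/3 = 5/6
  f: [0/1, 1/6) 
  d: [1/6, 1/2) 
  e: [1/2, 2/3) 
  b: [2/3, 1/1) ← scaled code falls here ✓

Answer: b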